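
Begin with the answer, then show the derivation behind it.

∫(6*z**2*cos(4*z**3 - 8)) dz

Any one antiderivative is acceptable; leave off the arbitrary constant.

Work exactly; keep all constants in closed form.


The answer is sin(4*z**3 - 8)/2.
Step 1. Substitute u = z**3 - 2, turning ∫(6*z**2*cos(4*z**3 - 8)) dz into ∫(2*cos(4*u)) du: now ∫(2*cos(4*u)) du.
Step 2. Evaluate the standard form: now sin(4*u)/2.
Step 3. Substitute back u = z**3 - 2: now sin(4*z**3 - 8)/2.
Answer: sin(4*z**3 - 8)/2.


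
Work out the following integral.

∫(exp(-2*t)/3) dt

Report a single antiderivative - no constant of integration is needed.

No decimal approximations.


Answer: -exp(-2*t)/6.


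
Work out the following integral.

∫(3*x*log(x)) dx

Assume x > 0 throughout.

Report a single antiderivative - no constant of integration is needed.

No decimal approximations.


Answer: 3*x**2*log(x)/2 - 3*x**2/4.


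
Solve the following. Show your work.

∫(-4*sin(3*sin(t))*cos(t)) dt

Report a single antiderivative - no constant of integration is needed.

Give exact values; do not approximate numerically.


Step 1. Substitute u = sin(t), turning ∫(-4*sin(3*sin(t))*cos(t)) dt into ∫(-4*sin(3*u)) du: now ∫(-4*sin(3*u)) du.
Step 2. Evaluate the standard form: now 4*cos(3*u)/3.
Step 3. Substitute back u = sin(t): now 4*cos(3*sin(t))/3.
Answer: 4*cos(3*sin(t))/3.


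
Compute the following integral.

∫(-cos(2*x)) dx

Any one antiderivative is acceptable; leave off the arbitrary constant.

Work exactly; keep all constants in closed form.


Answer: -sin(2*x)/2.


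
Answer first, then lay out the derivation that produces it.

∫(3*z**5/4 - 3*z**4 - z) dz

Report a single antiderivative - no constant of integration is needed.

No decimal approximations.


The answer is z**6/8 - 3*z**5/5 - z**2/2.
Step 1. Rewrite: now ∫(-z) dz + ∫(-3*z**4) dz + ∫(3*z**5/4) dz.
Step 2. Evaluate the standard form: now -z**2/2 + ∫(-3*z**4) dz + ∫(3*z**5/4) dz.
Step 3. Evaluate the standard form: now -3*z**5/5 - z**2/2 + ∫(3*z**5/4) dz.
Step 4. Evaluate the standard form: now z**6/8 - 3*z**5/5 - z**2/2.
Answer: z**6/8 - 3*z**5/5 - z**2/2.


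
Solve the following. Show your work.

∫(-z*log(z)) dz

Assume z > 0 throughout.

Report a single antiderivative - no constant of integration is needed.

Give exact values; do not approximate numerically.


Step 1. Integrate ∫(-z*log(z)) dz by parts with u = log(z), dv = (-z) dz, so v = -z**2/2 [assuming z > 0]: now -z**2*log(z)/2 + ∫(z/2) dz.
Step 2. Evaluate the standard form: now -z**2*log(z)/2 + z**2/4.
Answer: -z**2*log(z)/2 + z**2/4.


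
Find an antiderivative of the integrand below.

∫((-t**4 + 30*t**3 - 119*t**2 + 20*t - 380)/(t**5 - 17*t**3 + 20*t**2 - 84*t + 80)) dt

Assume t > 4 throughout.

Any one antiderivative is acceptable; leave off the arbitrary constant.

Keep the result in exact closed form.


Answer: -log(t - 4) + 5*log(t - 1) - 5*log(t + 5) + 2*atan(t/2).


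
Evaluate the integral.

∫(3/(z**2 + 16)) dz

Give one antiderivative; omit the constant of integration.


Answer: 3*atan(z/4)/4.


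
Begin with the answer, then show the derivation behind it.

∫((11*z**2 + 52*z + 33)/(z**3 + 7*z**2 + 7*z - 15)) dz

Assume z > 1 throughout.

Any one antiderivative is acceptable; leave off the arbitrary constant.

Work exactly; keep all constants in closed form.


The answer is 4*log(z - 1) + 3*log(z + 3) + 4*log(z + 5).
Step 1. Decompose ∫((11*z**2 + 52*z + 33)/(z**3 + 7*z**2 + 7*z - 15)) dz by partial fractions, (11*z**2 + 52*z + 33)/(z**3 + 7*z**2 + 7*z - 15) = 4/(z + 5) + 3/(z + 3) + 4/(z - 1): now ∫(4/(z - 1)) dz + ∫(3/(z + 3)) dz + ∫(4/(z + 5)) dz.
Step 2. Evaluate the standard form [assuming z > -3]: now 3*log(z + 3) + ∫(4/(z - 1)) dz + ∫(4/(z + 5)) dz.
Step 3. Evaluate the standard form [assuming z > -5]: now 3*log(z + 3) + 4*log(z + 5) + ∫(4/(z - 1)) dz.
Step 4. Evaluate the standard form [assuming z > 1]: now 4*log(z - 1) + 3*log(z + 3) + 4*log(z + 5).
Answer: 4*log(z - 1) + 3*log(z + 3) + 4*log(z + 5).


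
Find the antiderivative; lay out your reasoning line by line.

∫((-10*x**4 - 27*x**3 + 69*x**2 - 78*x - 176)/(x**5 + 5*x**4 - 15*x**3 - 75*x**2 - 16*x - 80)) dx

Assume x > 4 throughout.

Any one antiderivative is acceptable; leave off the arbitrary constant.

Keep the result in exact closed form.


Step 1. Decompose ∫((-10*x**4 - 27*x**3 + 69*x**2 - 78*x - 176)/(x**5 + 5*x**4 - 15*x**3 - 75*x**2 - 16*x - 80)) dx by partial fractions, (-10*x**4 - 27*x**3 + 69*x**2 - 78*x - 176)/(x**5 + 5*x**4 - 15*x**3 - 75*x**2 - 16*x - 80) = 3/(x**2 + 1) - 4/(x + 5) - 3/(x + 4) - 3/(x - 4): now ∫(-3/(x - 4)) dx + ∫(-3/(x + 4)) dx + ∫(-4/(x + 5)) dx + ∫(3/(x**2 + 1)) dx.
Step 2. Evaluate the standard form [assuming x > -4]: now -3*log(x + 4) + ∫(-3/(x - 4)) dx + ∫(-4/(x + 5)) dx + ∫(3/(x**2 + 1)) dx.
Step 3. Evaluate the standard form [assuming x > 4]: now -3*log(x - 4) - 3*log(x + 4) + ∫(-4/(x + 5)) dx + ∫(3/(x**2 + 1)) dx.
Step 4. Evaluate the standard form [assuming x > -5]: now -3*log(x - 4) - 3*log(x + 4) - 4*log(x + 5) + ∫(3/(x**2 + 1)) dx.
Step 5. Evaluate the standard form: now -3*log(x - 4) - 3*log(x + 4) - 4*log(x + 5) + 3*atan(x).
Answer: -3*log(x - 4) - 3*log(x + 4) - 4*log(x + 5) + 3*atan(x).


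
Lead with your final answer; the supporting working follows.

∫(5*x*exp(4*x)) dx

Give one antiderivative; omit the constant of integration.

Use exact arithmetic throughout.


The answer is 5*x*exp(4*x)/4 - 5*exp(4*x)/16.
Step 1. Integrate ∫(5*x*exp(4*x)) dx by parts with u = x, dv = (5*exp(4*x)) dx, so v = 5*exp(4*x)/4: now 5*x*exp(4*x)/4 + ∫(-5*exp(4*x)/4) dx.
Step 2. Evaluate the standard form: now 5*x*exp(4*x)/4 - 5*exp(4*x)/16.
Answer: 5*x*exp(4*x)/4 - 5*exp(4*x)/16.


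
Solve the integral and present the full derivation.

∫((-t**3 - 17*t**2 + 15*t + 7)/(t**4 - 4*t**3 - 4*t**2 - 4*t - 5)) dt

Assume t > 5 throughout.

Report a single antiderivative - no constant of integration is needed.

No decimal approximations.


Step 1. Decompose ∫((-t**3 - 17*t**2 + 15*t + 7)/(t**4 - 4*t**3 - 4*t**2 - 4*t - 5)) dt by partial fractions, (-t**3 - 17*t**2 + 15*t + 7)/(t**4 - 4*t**3 - 4*t**2 - 4*t - 5) = -4/(t**2 + 1) + 2/(t + 1) - 3/(t - 5): now ∫(-3/(t - 5)) dt + ∫(2/(t + 1)) dt + ∫(-4/(t**2 + 1)) dt.
Step 2. Evaluate the standard form [assuming t > 5]: now -3*log(t - 5) + ∫(2/(t + 1)) dt + ∫(-4/(t**2 + 1)) dt.
Step 3. Evaluate the standard form [assuming t > -1]: now -3*log(t - 5) + 2*log(t + 1) + ∫(-4/(t**2 + 1)) dt.
Step 4. Evaluate the standard form: now -3*log(t - 5) + 2*log(t + 1) - 4*atan(t).
Answer: -3*log(t - 5) + 2*log(t + 1) - 4*atan(t).


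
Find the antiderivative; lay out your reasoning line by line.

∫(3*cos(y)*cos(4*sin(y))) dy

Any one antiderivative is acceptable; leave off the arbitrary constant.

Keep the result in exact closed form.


Step 1. Substitute u = sin(y), turning ∫(3*cos(y)*cos(4*sin(y))) dy into ∫(3*cos(4*u)) du: now ∫(3*cos(4*u)) du.
Step 2. Evaluate the standard form: now 3*sin(4*u)/4.
Step 3. Substitute back u = sin(y): now 3*sin(4*sin(y))/4.
Answer: 3*sin(4*sin(y))/4.


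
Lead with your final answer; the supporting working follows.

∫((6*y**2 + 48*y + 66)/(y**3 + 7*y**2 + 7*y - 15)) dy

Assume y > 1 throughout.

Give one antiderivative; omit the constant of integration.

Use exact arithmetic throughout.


The answer is 5*log(y - 1) + 3*log(y + 3) - 2*log(y + 5).
Step 1. Decompose ∫((6*y**2 + 48*y + 66)/(y**3 + 7*y**2 + 7*y - 15)) dy by partial fractions, (6*y**2 + 48*y + 66)/(y**3 + 7*y**2 + 7*y - 15) = -2/(y + 5) + 3/(y + 3) + 5/(y - 1): now ∫(5/(y - 1)) dy + ∫(3/(y + 3)) dy + ∫(-2/(y + 5)) dy.
Step 2. Evaluate the standard form [assuming y > -5]: now -2*log(y + 5) + ∫(5/(y - 1)) dy + ∫(3/(y + 3)) dy.
Step 3. Evaluate the standard form [assuming y > -3]: now 3*log(y + 3) - 2*log(y + 5) + ∫(5/(y - 1)) dy.
Step 4. Evaluate the standard form [assuming y > 1]: now 5*log(y - 1) + 3*log(y + 3) - 2*log(y + 5).
Answer: 5*log(y - 1) + 3*log(y + 3) - 2*log(y + 5).


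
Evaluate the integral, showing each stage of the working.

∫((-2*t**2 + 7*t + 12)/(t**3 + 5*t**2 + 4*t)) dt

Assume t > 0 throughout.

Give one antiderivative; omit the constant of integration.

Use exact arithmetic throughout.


Step 1. Decompose ∫((-2*t**2 + 7*t + 12)/(t**3 + 5*t**2 + 4*t)) dt by partial fractions, (-2*t**2 + 7*t + 12)/(t**3 + 5*t**2 + 4*t) = -4/(t + 4) - 1/(t + 1) + 3/t: now ∫(3/t) dt + ∫(-1/(t + 1)) dt + ∫(-4/(t + 4)) dt.
Step 2. Evaluate the standard form [assuming t > -1]: now -log(t + 1) + ∫(3/t) dt + ∫(-4/(t + 4)) dt.
Step 3. Evaluate the standard form [assuming t > 0]: now 3*log(t) - log(t + 1) + ∫(-4/(t + 4)) dt.
Step 4. Evaluate the standard form [assuming t > -4]: now 3*log(t) - log(t + 1) - 4*log(t + 4).
Answer: 3*log(t) - log(t + 1) - 4*log(t + 4).


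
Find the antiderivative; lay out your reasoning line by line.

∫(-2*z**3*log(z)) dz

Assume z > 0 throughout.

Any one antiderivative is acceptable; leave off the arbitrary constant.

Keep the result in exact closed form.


Step 1. Integrate ∫(-2*z**3*log(z)) dz by parts with u = log(z), dv = (-2*z**3) dz, so v = -z**4/2 [assuming z > 0]: now -z**4*log(z)/2 + ∫(z**3/2) dz.
Step 2. Evaluate the standard form: now -z**4*log(z)/2 + z**4/8.
Answer: -z**4*log(z)/2 + z**4/8.


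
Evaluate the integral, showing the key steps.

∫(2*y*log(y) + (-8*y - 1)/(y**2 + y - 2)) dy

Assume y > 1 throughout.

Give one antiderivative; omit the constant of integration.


Step 1. Rewrite: now ∫(2*y*log(y)) dy + ∫((-8*y - 1)/(y**2 + y - 2)) dy.
Step 2. Decompose ∫((-8*y - 1)/(y**2 + y - 2)) dy by partial fractions, (-8*y - 1)/(y**2 + y - 2) = -5/(y + 2) - 3/(y - 1): now ∫(2*y*log(y)) dy + ∫(-3/(y - 1)) dy + ∫(-5/(y + 2)) dy.
Step 3. Evaluate the standard form [assuming y > 1]: now -3*log(y - 1) + ∫(2*y*log(y)) dy + ∫(-5/(y + 2)) dy.
Step 4. Evaluate the standard form [assuming y > -2]: now -3*log(y - 1) - 5*log(y + 2) + ∫(2*y*log(y)) dy.
Step 5. Integrate ∫(2*y*log(y)) dy by parts with u = log(y), dv = (2*y) dy, so v = y**2 [assuming y > 0]: now y**2*log(y) - 3*log(y - 1) - 5*log(y + 2) + ∫(-y) dy.
Step 6. Evaluate the standard form: now y**2*log(y) - y**2/2 - 3*log(y - 1) - 5*log(y + 2).
Answer: y**2*log(y) - y**2/2 - 3*log(y - 1) - 5*log(y + 2).


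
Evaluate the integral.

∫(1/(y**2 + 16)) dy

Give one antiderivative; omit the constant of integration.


Answer: atan(y/4)/4.


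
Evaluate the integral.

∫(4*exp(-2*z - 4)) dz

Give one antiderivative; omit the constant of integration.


Answer: -2*exp(-2*z - 4).


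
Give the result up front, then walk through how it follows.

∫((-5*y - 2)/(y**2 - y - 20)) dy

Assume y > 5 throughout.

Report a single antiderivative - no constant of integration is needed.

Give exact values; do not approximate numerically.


The answer is -3*log(y - 5) - 2*log(y + 4).
Step 1. Decompose ∫((-5*y - 2)/(y**2 - y - 20)) dy by partial fractions, (-5*y - 2)/(y**2 - y - 20) = -2/(y + 4) - 3/(y - 5): now ∫(-3/(y - 5)) dy + ∫(-2/(y + 4)) dy.
Step 2. Evaluate the standard form [assuming y > 5]: now -3*log(y - 5) + ∫(-2/(y + 4)) dy.
Step 3. Evaluate the standard form [assuming y > -4]: now -3*log(y - 5) - 2*log(y + 4).
Answer: -3*log(y - 5) - 2*log(y + 4).


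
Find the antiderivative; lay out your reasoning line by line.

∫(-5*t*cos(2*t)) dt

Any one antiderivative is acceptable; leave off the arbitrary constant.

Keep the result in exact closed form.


Step 1. Integrate ∫(-5*t*cos(2*t)) dt by parts with u = t, dv = (-5*cos(2*t)) dt, so v = -5*sin(2*t)/2: now -5*t*sin(2*t)/2 + ∫(5*sin(2*t)/2) dt.
Step 2. Evaluate the standard form: now -5*t*sin(2*t)/2 - 5*cos(2*t)/4.
Answer: -5*t*sin(2*t)/2 - 5*cos(2*t)/4.


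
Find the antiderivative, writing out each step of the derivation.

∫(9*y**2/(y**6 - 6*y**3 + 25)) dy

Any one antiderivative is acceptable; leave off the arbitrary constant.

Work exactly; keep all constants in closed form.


Step 1. Substitute u = y**3 - 3, turning ∫(9*y**2/(y**6 - 6*y**3 + 25)) dy into ∫(3/(u**2 + 16)) du: now ∫(3/(u**2 + 16)) du.
Step 2. Evaluate the standard form: now 3*atan(u/4)/4.
Step 3. Substitute back u = y**3 - 3: now 3*atan(y**3/4 - 3/4)/4.
Answer: 3*atan(y**3/4 - 3/4)/4.


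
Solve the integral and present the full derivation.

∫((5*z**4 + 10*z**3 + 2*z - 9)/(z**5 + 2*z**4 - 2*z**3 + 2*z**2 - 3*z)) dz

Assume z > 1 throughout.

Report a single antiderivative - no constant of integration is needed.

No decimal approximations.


Step 1. Decompose ∫((5*z**4 + 10*z**3 + 2*z - 9)/(z**5 + 2*z**4 - 2*z**3 + 2*z**2 - 3*z)) dz by partial fractions, (5*z**4 + 10*z**3 + 2*z - 9)/(z**5 + 2*z**4 - 2*z**3 + 2*z**2 - 3*z) = 2/(z**2 + 1) + 1/(z + 3) + 1/(z - 1) + 3/z: now ∫(3/z) dz + ∫(1/(z - 1)) dz + ∫(1/(z + 3)) dz + ∫(2/(z**2 + 1)) dz.
Step 2. Evaluate the standard form [assuming z > 0]: now 3*log(z) + ∫(1/(z - 1)) dz + ∫(1/(z + 3)) dz + ∫(2/(z**2 + 1)) dz.
Step 3. Evaluate the standard form [assuming z > 1]: now 3*log(z) + log(z - 1) + ∫(1/(z + 3)) dz + ∫(2/(z**2 + 1)) dz.
Step 4. Evaluate the standard form [assuming z > -3]: now 3*log(z) + log(z - 1) + log(z + 3) + ∫(2/(z**2 + 1)) dz.
Step 5. Evaluate the standard form: now 3*log(z) + log(z - 1) + log(z + 3) + 2*atan(z).
Answer: 3*log(z) + log(z - 1) + log(z + 3) + 2*atan(z).


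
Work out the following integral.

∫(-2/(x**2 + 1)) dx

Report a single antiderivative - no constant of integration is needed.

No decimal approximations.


Answer: -2*atan(x).


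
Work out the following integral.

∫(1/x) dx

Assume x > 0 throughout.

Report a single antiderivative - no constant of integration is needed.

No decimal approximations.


Answer: log(x).


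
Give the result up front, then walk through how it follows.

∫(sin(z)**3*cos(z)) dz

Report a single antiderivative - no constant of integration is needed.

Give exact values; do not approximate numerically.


The answer is sin(z)**4/4.
Step 1. Substitute u = sin(z), turning ∫(sin(z)**3*cos(z)) dz into ∫(u**3) du: now ∫(u**3) du.
Step 2. Evaluate the standard form: now u**4/4.
Step 3. Substitute back u = sin(z): now sin(z)**4/4.
Answer: sin(z)**4/4.


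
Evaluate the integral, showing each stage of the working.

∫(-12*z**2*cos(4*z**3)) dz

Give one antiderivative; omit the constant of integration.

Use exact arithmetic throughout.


Step 1. Substitute u = z**3, turning ∫(-12*z**2*cos(4*z**3)) dz into ∫(-4*cos(4*u)) du: now ∫(-4*cos(4*u)) du.
Step 2. Evaluate the standard form: now -sin(4*u).
Step 3. Substitute back u = z**3: now -sin(4*z**3).
Answer: -sin(4*z**3).


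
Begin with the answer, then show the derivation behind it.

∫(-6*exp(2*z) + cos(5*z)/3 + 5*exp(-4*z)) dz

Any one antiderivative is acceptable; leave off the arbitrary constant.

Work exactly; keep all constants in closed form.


The answer is -3*exp(2*z) + sin(5*z)/15 - 5*exp(-4*z)/4.
Step 1. Rewrite: now ∫(5*exp(-4*z)) dz + ∫(-6*exp(2*z)) dz + ∫(cos(5*z)/3) dz.
Step 2. Evaluate the standard form: now -3*exp(2*z) + ∫(5*exp(-4*z)) dz + ∫(cos(5*z)/3) dz.
Step 3. Evaluate the standard form: now -3*exp(2*z) + ∫(cos(5*z)/3) dz - 5*exp(-4*z)/4.
Step 4. Evaluate the standard form: now -3*exp(2*z) + sin(5*z)/15 - 5*exp(-4*z)/4.
Answer: -3*exp(2*z) + sin(5*z)/15 - 5*exp(-4*z)/4.


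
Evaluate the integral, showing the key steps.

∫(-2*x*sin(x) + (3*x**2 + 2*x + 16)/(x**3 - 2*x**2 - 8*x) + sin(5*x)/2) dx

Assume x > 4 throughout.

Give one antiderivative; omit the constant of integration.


Step 1. Rewrite: now ∫(-2*x*sin(x)) dx + ∫((3*x**2 + 2*x + 16)/(x**3 - 2*x**2 - 8*x)) dx + ∫(sin(5*x)/2) dx.
Step 2. Integrate ∫(-2*x*sin(x)) dx by parts with u = x, dv = (-2*sin(x)) dx, so v = 2*cos(x): now 2*x*cos(x) + ∫((3*x**2 + 2*x + 16)/(x**3 - 2*x**2 - 8*x)) dx + ∫(sin(5*x)/2) dx + ∫(-2*cos(x)) dx.
Step 3. Evaluate the standard form: now 2*x*cos(x) - 2*sin(x) + ∫((3*x**2 + 2*x + 16)/(x**3 - 2*x**2 - 8*x)) dx + ∫(sin(5*x)/2) dx.
Step 4. Evaluate the standard form: now 2*x*cos(x) - 2*sin(x) - cos(5*x)/10 + ∫((3*x**2 + 2*x + 16)/(x**3 - 2*x**2 - 8*x)) dx.
Step 5. Decompose ∫((3*x**2 + 2*x + 16)/(x**3 - 2*x**2 - 8*x)) dx by partial fractions, (3*x**2 + 2*x + 16)/(x**3 - 2*x**2 - 8*x) = 2/(x + 2) + 3/(x - 4) - 2/x: now 2*x*cos(x) - 2*sin(x) - cos(5*x)/10 + ∫(-2/x) dx + ∫(3/(x - 4)) dx + ∫(2/(x + 2)) dx.
Step 6. Evaluate the standard form [assuming x > -2]: now 2*x*cos(x) + 2*log(x + 2) - 2*sin(x) - cos(5*x)/10 + ∫(-2/x) dx + ∫(3/(x - 4)) dx.
Step 7. Evaluate the standard form [assuming x > 0]: now 2*x*cos(x) - 2*log(x) + 2*log(x + 2) - 2*sin(x) - cos(5*x)/10 + ∫(3/(x - 4)) dx.
Step 8. Evaluate the standard form [assuming x > 4]: now 2*x*cos(x) - 2*log(x) + 3*log(x - 4) + 2*log(x + 2) - 2*sin(x) - cos(5*x)/10.
Answer: 2*x*cos(x) - 2*log(x) + 3*log(x - 4) + 2*log(x + 2) - 2*sin(x) - cos(5*x)/10.


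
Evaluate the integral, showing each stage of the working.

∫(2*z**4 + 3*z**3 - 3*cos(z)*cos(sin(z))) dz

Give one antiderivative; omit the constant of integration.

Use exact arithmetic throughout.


Step 1. Rewrite: now ∫(3*z**3) dz + ∫(2*z**4) dz + ∫(-3*cos(z)*cos(sin(z))) dz.
Step 2. Substitute u = sin(z), turning ∫(-3*cos(z)*cos(sin(z))) dz into ∫(-3*cos(u)) du: now ∫(3*z**3) dz + ∫(2*z**4) dz + ∫(-3*cos(u)) du.
Step 3. Evaluate the standard form: now -3*sin(u) + ∫(3*z**3) dz + ∫(2*z**4) dz.
Step 4. Substitute back u = sin(z): now -3*sin(sin(z)) + ∫(3*z**3) dz + ∫(2*z**4) dz.
Step 5. Evaluate the standard form: now 2*z**5/5 - 3*sin(sin(z)) + ∫(3*z**3) dz.
Step 6. Evaluate the standard form: now 2*z**5/5 + 3*z**4/4 - 3*sin(sin(z)).
Answer: 2*z**5/5 + 3*z**4/4 - 3*sin(sin(z)).


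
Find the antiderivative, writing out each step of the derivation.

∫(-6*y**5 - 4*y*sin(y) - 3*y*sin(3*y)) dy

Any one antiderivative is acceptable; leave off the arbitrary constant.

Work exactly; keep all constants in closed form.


Step 1. Rewrite: now ∫(-6*y**5) dy + ∫(-4*y*sin(y)) dy + ∫(-3*y*sin(3*y)) dy.
Step 2. Integrate ∫(-3*y*sin(3*y)) dy by parts with u = y, dv = (-3*sin(3*y)) dy, so v = cos(3*y): now y*cos(3*y) + ∫(-6*y**5) dy + ∫(-4*y*sin(y)) dy + ∫(-cos(3*y)) dy.
Step 3. Evaluate the standard form: now y*cos(3*y) - sin(3*y)/3 + ∫(-6*y**5) dy + ∫(-4*y*sin(y)) dy.
Step 4. Evaluate the standard form: now -y**6 + y*cos(3*y) - sin(3*y)/3 + ∫(-4*y*sin(y)) dy.
Step 5. Integrate ∫(-4*y*sin(y)) dy by parts with u = y, dv = (-4*sin(y)) dy, so v = 4*cos(y): now -y**6 + 4*y*cos(y) + y*cos(3*y) - sin(3*y)/3 + ∫(-4*cos(y)) dy.
Step 6. Evaluate the standard form: now -y**6 + 4*y*cos(y) + y*cos(3*y) - 4*sin(y) - sin(3*y)/3.
Answer: -y**6 + 4*y*cos(y) + y*cos(3*y) - 4*sin(y) - sin(3*y)/3.


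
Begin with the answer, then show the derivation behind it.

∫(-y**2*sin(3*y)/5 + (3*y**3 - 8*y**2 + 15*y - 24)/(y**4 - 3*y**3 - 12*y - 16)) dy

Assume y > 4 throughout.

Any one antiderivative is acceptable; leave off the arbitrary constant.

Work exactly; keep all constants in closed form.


The answer is y**2*cos(3*y)/15 - 2*y*sin(3*y)/45 + log(y - 4) + 2*log(y + 1) - 2*cos(3*y)/135 - atan(y/2)/2.
Step 1. Rewrite: now ∫(-y**2*sin(3*y)/5) dy + ∫((3*y**3 - 8*y**2 + 15*y - 24)/(y**4 - 3*y**3 - 12*y - 16)) dy.
Step 2. Decompose ∫((3*y**3 - 8*y**2 + 15*y - 24)/(y**4 - 3*y**3 - 12*y - 16)) dy by partial fractions, (3*y**3 - 8*y**2 + 15*y - 24)/(y**4 - 3*y**3 - 12*y - 16) = -1/(y**2 + 4) + 2/(y + 1) + 1/(y - 4): now ∫(-y**2*sin(3*y)/5) dy + ∫(1/(y - 4)) dy + ∫(2/(y + 1)) dy + ∫(-1/(y**2 + 4)) dy.
Step 3. Evaluate the standard form [assuming y > 4]: now log(y - 4) + ∫(-y**2*sin(3*y)/5) dy + ∫(2/(y + 1)) dy + ∫(-1/(y**2 + 4)) dy.
Step 4. Evaluate the standard form [assuming y > -1]: now log(y - 4) + 2*log(y + 1) + ∫(-y**2*sin(3*y)/5) dy + ∫(-1/(y**2 + 4)) dy.
Step 5. Evaluate the standard form: now log(y - 4) + 2*log(y + 1) - atan(y/2)/2 + ∫(-y**2*sin(3*y)/5) dy.
Step 6. Integrate ∫(-y**2*sin(3*y)/5) dy by parts with u = y**2, dv = (-sin(3*y)/5) dy, so v = cos(3*y)/15: now y**2*cos(3*y)/15 + log(y - 4) + 2*log(y + 1) - atan(y/2)/2 + ∫(-2*y*cos(3*y)/15) dy.
Step 7. Integrate ∫(-2*y*cos(3*y)/15) dy by parts with u = y, dv = (-2*cos(3*y)/15) dy, so v = -2*sin(3*y)/45: now y**2*cos(3*y)/15 - 2*y*sin(3*y)/45 + log(y - 4) + 2*log(y + 1) - atan(y/2)/2 + ∫(2*sin(3*y)/45) dy.
Step 8. Evaluate the standard form: now y**2*cos(3*y)/15 - 2*y*sin(3*y)/45 + log(y - 4) + 2*log(y + 1) - 2*cos(3*y)/135 - atan(y/2)/2.
Answer: y**2*cos(3*y)/15 - 2*y*sin(3*y)/45 + log(y - 4) + 2*log(y + 1) - 2*cos(3*y)/135 - atan(y/2)/2.


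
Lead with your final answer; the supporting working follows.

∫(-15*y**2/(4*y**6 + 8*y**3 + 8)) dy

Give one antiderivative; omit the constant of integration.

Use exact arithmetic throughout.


The answer is -5*atan(y**3 + 1)/4.
Step 1. Substitute u = y**3 + 1, turning ∫(-15*y**2/(4*y**6 + 8*y**3 + 8)) dy into ∫(-5/(4*(u**2 + 1))) du: now ∫(-5/(4*(u**2 + 1))) du.
Step 2. Evaluate the standard form: now -5*atan(u)/4.
Step 3. Substitute back u = y**3 + 1: now -5*atan(y**3 + 1)/4.
Answer: -5*atan(y**3 + 1)/4.


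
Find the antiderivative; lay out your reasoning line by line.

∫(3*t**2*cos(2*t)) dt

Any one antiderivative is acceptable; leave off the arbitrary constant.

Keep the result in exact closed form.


Step 1. Integrate ∫(3*t**2*cos(2*t)) dt by parts with u = t**2, dv = (3*cos(2*t)) dt, so v = 3*sin(2*t)/2: now 3*t**2*sin(2*t)/2 + ∫(-3*t*sin(2*t)) dt.
Step 2. Integrate ∫(-3*t*sin(2*t)) dt by parts with u = t, dv = (-3*sin(2*t)) dt, so v = 3*cos(2*t)/2: now 3*t**2*sin(2*t)/2 + 3*t*cos(2*t)/2 + ∫(-3*cos(2*t)/2) dt.
Step 3. Evaluate the standard form: now 3*t**2*sin(2*t)/2 + 3*t*cos(2*t)/2 - 3*sin(2*t)/4.
Answer: 3*t**2*sin(2*t)/2 + 3*t*cos(2*t)/2 - 3*sin(2*t)/4.


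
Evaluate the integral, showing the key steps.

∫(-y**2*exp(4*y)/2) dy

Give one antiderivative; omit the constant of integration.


Step 1. Integrate ∫(-y**2*exp(4*y)/2) dy by parts with u = y**2, dv = (-exp(4*y)/2) dy, so v = -exp(4*y)/8: now -y**2*exp(4*y)/8 + ∫(y*exp(4*y)/4) dy.
Step 2. Integrate ∫(y*exp(4*y)/4) dy by parts with u = y, dv = (exp(4*y)/4) dy, so v = exp(4*y)/16: now -y**2*exp(4*y)/8 + y*exp(4*y)/16 + ∫(-exp(4*y)/16) dy.
Step 3. Evaluate the standard form: now -y**2*exp(4*y)/8 + y*exp(4*y)/16 - exp(4*y)/64.
Answer: -y**2*exp(4*y)/8 + y*exp(4*y)/16 - exp(4*y)/64.


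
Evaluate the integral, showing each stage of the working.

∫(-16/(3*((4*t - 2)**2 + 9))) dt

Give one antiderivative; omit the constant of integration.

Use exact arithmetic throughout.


Step 1. Substitute u = 4*t - 2, turning ∫(-16/(3*((4*t - 2)**2 + 9))) dt into ∫(-4/(3*(u**2 + 9))) du: now ∫(-4/(3*(u**2 + 9))) du.
Step 2. Evaluate the standard form: now -4*atan(u/3)/9.
Step 3. Substitute back u = 4*t - 2: now -4*atan(4*t/3 - 2/3)/9.
Answer: -4*atan(4*t/3 - 2/3)/9.


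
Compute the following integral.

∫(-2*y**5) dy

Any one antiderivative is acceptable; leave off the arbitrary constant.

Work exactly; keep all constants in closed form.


Answer: -y**6/3.


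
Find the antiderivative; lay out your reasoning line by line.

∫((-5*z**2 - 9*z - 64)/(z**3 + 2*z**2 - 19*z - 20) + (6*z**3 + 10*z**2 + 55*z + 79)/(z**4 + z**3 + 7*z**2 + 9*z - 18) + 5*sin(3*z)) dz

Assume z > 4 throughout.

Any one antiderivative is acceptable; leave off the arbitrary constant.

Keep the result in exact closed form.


Step 1. Rewrite: now ∫((-5*z**2 - 9*z - 64)/(z**3 + 2*z**2 - 19*z - 20)) dz + ∫((6*z**3 + 10*z**2 + 55*z + 79)/(z**4 + z**3 + 7*z**2 + 9*z - 18)) dz + ∫(5*sin(3*z)) dz.
Step 2. Decompose ∫((-5*z**2 - 9*z - 64)/(z**3 + 2*z**2 - 19*z - 20)) dz by partial fractions, (-5*z**2 - 9*z - 64)/(z**3 + 2*z**2 - 19*z - 20) = -4/(z + 5) + 3/(z + 1) - 4/(z - 4): now ∫((6*z**3 + 10*z**2 + 55*z + 79)/(z**4 + z**3 + 7*z**2 + 9*z - 18)) dz + ∫(-4/(z - 4)) dz + ∫(3/(z + 1)) dz + ∫(-4/(z + 5)) dz + ∫(5*sin(3*z)) dz.
Step 3. Evaluate the standard form [assuming z > 4]: now -4*log(z - 4) + ∫((6*z**3 + 10*z**2 + 55*z + 79)/(z**4 + z**3 + 7*z**2 + 9*z - 18)) dz + ∫(3/(z + 1)) dz + ∫(-4/(z + 5)) dz + ∫(5*sin(3*z)) dz.
Step 4. Evaluate the standard form [assuming z > -1]: now -4*log(z - 4) + 3*log(z + 1) + ∫((6*z**3 + 10*z**2 + 55*z + 79)/(z**4 + z**3 + 7*z**2 + 9*z - 18)) dz + ∫(-4/(z + 5)) dz + ∫(5*sin(3*z)) dz.
Step 5. Evaluate the standard form [assuming z > -5]: now -4*log(z - 4) + 3*log(z + 1) - 4*log(z + 5) + ∫((6*z**3 + 10*z**2 + 55*z + 79)/(z**4 + z**3 + 7*z**2 + 9*z - 18)) dz + ∫(5*sin(3*z)) dz.
Step 6. Evaluate the standard form: now -4*log(z - 4) + 3*log(z + 1) - 4*log(z + 5) - 5*cos(3*z)/3 + ∫((6*z**3 + 10*z**2 + 55*z + 79)/(z**4 + z**3 + 7*z**2 + 9*z - 18)) dz.
Step 7. Decompose ∫((6*z**3 + 10*z**2 + 55*z + 79)/(z**4 + z**3 + 7*z**2 + 9*z - 18)) dz by partial fractions, (6*z**3 + 10*z**2 + 55*z + 79)/(z**4 + z**3 + 7*z**2 + 9*z - 18) = 1/(z**2 + 9) + 1/(z + 2) + 5/(z - 1): now -4*log(z - 4) + 3*log(z + 1) - 4*log(z + 5) - 5*cos(3*z)/3 + ∫(5/(z - 1)) dz + ∫(1/(z + 2)) dz + ∫(1/(z**2 + 9)) dz.
Step 8. Evaluate the standard form [assuming z > -2]: now -4*log(z - 4) + 3*log(z + 1) + log(z + 2) - 4*log(z + 5) - 5*cos(3*z)/3 + ∫(5/(z - 1)) dz + ∫(1/(z**2 + 9)) dz.
Step 9. Evaluate the standard form [assuming z > 1]: now -4*log(z - 4) + 5*log(z - 1) + 3*log(z + 1) + log(z + 2) - 4*log(z + 5) - 5*cos(3*z)/3 + ∫(1/(z**2 + 9)) dz.
Step 10. Evaluate the standard form: now -4*log(z - 4) + 5*log(z - 1) + 3*log(z + 1) + log(z + 2) - 4*log(z + 5) - 5*cos(3*z)/3 + atan(z/3)/3.
Answer: -4*log(z - 4) + 5*log(z - 1) + 3*log(z + 1) + log(z + 2) - 4*log(z + 5) - 5*cos(3*z)/3 + atan(z/3)/3.


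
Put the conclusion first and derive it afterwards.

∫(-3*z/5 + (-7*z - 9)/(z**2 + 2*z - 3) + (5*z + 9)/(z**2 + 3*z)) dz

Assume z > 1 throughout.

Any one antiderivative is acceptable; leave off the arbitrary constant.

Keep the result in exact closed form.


The answer is -3*z**2/10 + 3*log(z) - 4*log(z - 1) - log(z + 3).
Step 1. Rewrite: now ∫(-3*z/5) dz + ∫((-7*z - 9)/(z**2 + 2*z - 3)) dz + ∫((5*z + 9)/(z**2 + 3*z)) dz.
Step 2. Decompose ∫((-7*z - 9)/(z**2 + 2*z - 3)) dz by partial fractions, (-7*z - 9)/(z**2 + 2*z - 3) = -3/(z + 3) - 4/(z - 1): now ∫(-3*z/5) dz + ∫((5*z + 9)/(z**2 + 3*z)) dz + ∫(-4/(z - 1)) dz + ∫(-3/(z + 3)) dz.
Step 3. Evaluate the standard form [assuming z > 1]: now -4*log(z - 1) + ∫(-3*z/5) dz + ∫((5*z + 9)/(z**2 + 3*z)) dz + ∫(-3/(z + 3)) dz.
Step 4. Evaluate the standard form [assuming z > -3]: now -4*log(z - 1) - 3*log(z + 3) + ∫(-3*z/5) dz + ∫((5*z + 9)/(z**2 + 3*z)) dz.
Step 5. Decompose ∫((5*z + 9)/(z**2 + 3*z)) dz by partial fractions, (5*z + 9)/(z**2 + 3*z) = 2/(z + 3) + 3/z: now -4*log(z - 1) - 3*log(z + 3) + ∫(3/z) dz + ∫(-3*z/5) dz + ∫(2/(z + 3)) dz.
Step 6. Evaluate the standard form [assuming z > -3]: now -4*log(z - 1) - log(z + 3) + ∫(3/z) dz + ∫(-3*z/5) dz.
Step 7. Evaluate the standard form [assuming z > 0]: now 3*log(z) - 4*log(z - 1) - log(z + 3) + ∫(-3*z/5) dz.
Step 8. Evaluate the standard form: now -3*z**2/10 + 3*log(z) - 4*log(z - 1) - log(z + 3).
Answer: -3*z**2/10 + 3*log(z) - 4*log(z - 1) - log(z + 3).


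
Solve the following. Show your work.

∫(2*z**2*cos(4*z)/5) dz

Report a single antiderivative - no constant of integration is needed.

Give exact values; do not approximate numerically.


Step 1. Integrate ∫(2*z**2*cos(4*z)/5) dz by parts with u = z**2, dv = (2*cos(4*z)/5) dz, so v = sin(4*z)/10: now z**2*sin(4*z)/10 + ∫(-z*sin(4*z)/5) dz.
Step 2. Integrate ∫(-z*sin(4*z)/5) dz by parts with u = z, dv = (-sin(4*z)/5) dz, so v = cos(4*z)/20: now z**2*sin(4*z)/10 + z*cos(4*z)/20 + ∫(-cos(4*z)/20) dz.
Step 3. Evaluate the standard form: now z**2*sin(4*z)/10 + z*cos(4*z)/20 - sin(4*z)/80.
Answer: z**2*sin(4*z)/10 + z*cos(4*z)/20 - sin(4*z)/80.


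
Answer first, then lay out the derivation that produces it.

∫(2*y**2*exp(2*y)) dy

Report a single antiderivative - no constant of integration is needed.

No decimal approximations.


The answer is y**2*exp(2*y) - y*exp(2*y) + exp(2*y)/2.
Step 1. Integrate ∫(2*y**2*exp(2*y)) dy by parts with u = y**2, dv = (2*exp(2*y)) dy, so v = exp(2*y): now y**2*exp(2*y) + ∫(-2*y*exp(2*y)) dy.
Step 2. Integrate ∫(-2*y*exp(2*y)) dy by parts with u = y, dv = (-2*exp(2*y)) dy, so v = -exp(2*y): now y**2*exp(2*y) - y*exp(2*y) + ∫(exp(2*y)) dy.
Step 3. Evaluate the standard form: now y**2*exp(2*y) - y*exp(2*y) + exp(2*y)/2.
Answer: y**2*exp(2*y) - y*exp(2*y) + exp(2*y)/2.


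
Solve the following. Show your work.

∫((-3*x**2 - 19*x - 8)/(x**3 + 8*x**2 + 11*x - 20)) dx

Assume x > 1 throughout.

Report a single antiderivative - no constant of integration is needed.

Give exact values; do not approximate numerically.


Step 1. Decompose ∫((-3*x**2 - 19*x - 8)/(x**3 + 8*x**2 + 11*x - 20)) dx by partial fractions, (-3*x**2 - 19*x - 8)/(x**3 + 8*x**2 + 11*x - 20) = 2/(x + 5) - 4/(x + 4) - 1/(x - 1): now ∫(-1/(x - 1)) dx + ∫(-4/(x + 4)) dx + ∫(2/(x + 5)) dx.
Step 2. Evaluate the standard form [assuming x > 1]: now -log(x - 1) + ∫(-4/(x + 4)) dx + ∫(2/(x + 5)) dx.
Step 3. Evaluate the standard form [assuming x > -5]: now -log(x - 1) + 2*log(x + 5) + ∫(-4/(x + 4)) dx.
Step 4. Evaluate the standard form [assuming x > -4]: now -log(x - 1) - 4*log(x + 4) + 2*log(x + 5).
Answer: -log(x - 1) - 4*log(x + 4) + 2*log(x + 5).


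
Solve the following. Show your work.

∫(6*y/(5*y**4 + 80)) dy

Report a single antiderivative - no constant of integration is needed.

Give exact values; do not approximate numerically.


Step 1. Substitute u = y**2, turning ∫(6*y/(5*y**4 + 80)) dy into ∫(3/(5*(u**2 + 16))) du: now ∫(3/(5*(u**2 + 16))) du.
Step 2. Evaluate the standard form: now 3*atan(u/4)/20.
Step 3. Substitute back u = y**2: now 3*atan(y**2/4)/20.
Answer: 3*atan(y**2/4)/20.


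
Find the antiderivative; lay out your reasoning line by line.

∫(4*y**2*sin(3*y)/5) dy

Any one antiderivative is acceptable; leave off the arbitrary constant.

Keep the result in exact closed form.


Step 1. Integrate ∫(4*y**2*sin(3*y)/5) dy by parts with u = y**2, dv = (4*sin(3*y)/5) dy, so v = -4*cos(3*y)/15: now -4*y**2*cos(3*y)/15 + ∫(8*y*cos(3*y)/15) dy.
Step 2. Integrate ∫(8*y*cos(3*y)/15) dy by parts with u = y, dv = (8*cos(3*y)/15) dy, so v = 8*sin(3*y)/45: now -4*y**2*cos(3*y)/15 + 8*y*sin(3*y)/45 + ∫(-8*sin(3*y)/45) dy.
Step 3. Evaluate the standard form: now -4*y**2*cos(3*y)/15 + 8*y*sin(3*y)/45 + 8*cos(3*y)/135.
Answer: -4*y**2*cos(3*y)/15 + 8*y*sin(3*y)/45 + 8*cos(3*y)/135.


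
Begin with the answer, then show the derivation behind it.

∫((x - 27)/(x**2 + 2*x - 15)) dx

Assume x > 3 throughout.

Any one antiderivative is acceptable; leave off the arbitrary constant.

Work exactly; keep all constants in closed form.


The answer is -3*log(x - 3) + 4*log(x + 5).
Step 1. Decompose ∫((x - 27)/(x**2 + 2*x - 15)) dx by partial fractions, (x - 27)/(x**2 + 2*x - 15) = 4/(x + 5) - 3/(x - 3): now ∫(-3/(x - 3)) dx + ∫(4/(x + 5)) dx.
Step 2. Evaluate the standard form [assuming x > -5]: now 4*log(x + 5) + ∫(-3/(x - 3)) dx.
Step 3. Evaluate the standard form [assuming x > 3]: now -3*log(x - 3) + 4*log(x + 5).
Answer: -3*log(x - 3) + 4*log(x + 5).


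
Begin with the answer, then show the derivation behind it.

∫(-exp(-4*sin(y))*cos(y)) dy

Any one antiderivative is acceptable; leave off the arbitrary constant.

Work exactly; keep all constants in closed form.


The answer is exp(-4*sin(y))/4.
Step 1. Substitute u = sin(y), turning ∫(-exp(-4*sin(y))*cos(y)) dy into ∫(-exp(-4*u)) du: now ∫(-exp(-4*u)) du.
Step 2. Evaluate the standard form: now exp(-4*u)/4.
Step 3. Substitute back u = sin(y): now exp(-4*sin(y))/4.
Answer: exp(-4*sin(y))/4.


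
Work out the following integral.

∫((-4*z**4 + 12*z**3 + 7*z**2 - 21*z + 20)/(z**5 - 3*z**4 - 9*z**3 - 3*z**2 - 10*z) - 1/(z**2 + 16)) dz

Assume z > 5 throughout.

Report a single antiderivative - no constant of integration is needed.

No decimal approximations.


Answer: -2*log(z) - log(z - 5) - log(z + 2) - atan(z/4)/4 + 3*atan(z).


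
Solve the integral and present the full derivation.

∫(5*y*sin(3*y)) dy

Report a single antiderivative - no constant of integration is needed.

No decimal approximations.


Step 1. Integrate ∫(5*y*sin(3*y)) dy by parts with u = y, dv = (5*sin(3*y)) dy, so v = -5*cos(3*y)/3: now -5*y*cos(3*y)/3 + ∫(5*cos(3*y)/3) dy.
Step 2. Evaluate the standard form: now -5*y*cos(3*y)/3 + 5*sin(3*y)/9.
Answer: -5*y*cos(3*y)/3 + 5*sin(3*y)/9.


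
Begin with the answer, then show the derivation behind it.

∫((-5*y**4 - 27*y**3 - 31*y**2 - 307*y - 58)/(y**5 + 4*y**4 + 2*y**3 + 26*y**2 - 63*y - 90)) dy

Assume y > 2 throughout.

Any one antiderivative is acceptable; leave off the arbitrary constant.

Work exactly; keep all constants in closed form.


The answer is -4*log(y - 2) - 2*log(y + 1) + log(y + 5) + 4*atan(y/3)/3.
Step 1. Decompose ∫((-5*y**4 - 27*y**3 - 31*y**2 - 307*y - 58)/(y**5 + 4*y**4 + 2*y**3 + 26*y**2 - 63*y - 90)) dy by partial fractions, (-5*y**4 - 27*y**3 - 31*y**2 - 307*y - 58)/(y**5 + 4*y**4 + 2*y**3 + 26*y**2 - 63*y - 90) = 4/(y**2 + 9) + 1/(y + 5) - 2/(y + 1) - 4/(y - 2): now ∫(-4/(y - 2)) dy + ∫(-2/(y + 1)) dy + ∫(1/(y + 5)) dy + ∫(4/(y**2 + 9)) dy.
Step 2. Evaluate the standard form [assuming y > -1]: now -2*log(y + 1) + ∫(-4/(y - 2)) dy + ∫(1/(y + 5)) dy + ∫(4/(y**2 + 9)) dy.
Step 3. Evaluate the standard form [assuming y > 2]: now -4*log(y - 2) - 2*log(y + 1) + ∫(1/(y + 5)) dy + ∫(4/(y**2 + 9)) dy.
Step 4. Evaluate the standard form [assuming y > -5]: now -4*log(y - 2) - 2*log(y + 1) + log(y + 5) + ∫(4/(y**2 + 9)) dy.
Step 5. Evaluate the standard form: now -4*log(y - 2) - 2*log(y + 1) + log(y + 5) + 4*atan(y/3)/3.
Answer: -4*log(y - 2) - 2*log(y + 1) + log(y + 5) + 4*atan(y/3)/3.


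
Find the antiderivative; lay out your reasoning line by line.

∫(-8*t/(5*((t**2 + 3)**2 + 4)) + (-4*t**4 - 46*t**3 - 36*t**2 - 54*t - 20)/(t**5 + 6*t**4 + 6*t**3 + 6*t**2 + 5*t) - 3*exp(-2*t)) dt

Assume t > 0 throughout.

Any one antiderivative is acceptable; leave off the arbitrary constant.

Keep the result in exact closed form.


Step 1. Rewrite: now ∫(-8*t/(5*((t**2 + 3)**2 + 4))) dt + ∫((-4*t**4 - 46*t**3 - 36*t**2 - 54*t - 20)/(t**5 + 6*t**4 + 6*t**3 + 6*t**2 + 5*t)) dt + ∫(-3*exp(-2*t)) dt.
Step 2. Decompose ∫((-4*t**4 - 46*t**3 - 36*t**2 - 54*t - 20)/(t**5 + 6*t**4 + 6*t**3 + 6*t**2 + 5*t)) dt by partial fractions, (-4*t**4 - 46*t**3 - 36*t**2 - 54*t - 20)/(t**5 + 6*t**4 + 6*t**3 + 6*t**2 + 5*t) = -2/(t**2 + 1) + 5/(t + 5) - 5/(t + 1) - 4/t: now ∫(-4/t) dt + ∫(-8*t/(5*((t**2 + 3)**2 + 4))) dt + ∫(-5/(t + 1)) dt + ∫(5/(t + 5)) dt + ∫(-2/(t**2 + 1)) dt + ∫(-3*exp(-2*t)) dt.
Step 3. Evaluate the standard form [assuming t > 0]: now -4*log(t) + ∫(-8*t/(5*((t**2 + 3)**2 + 4))) dt + ∫(-5/(t + 1)) dt + ∫(5/(t + 5)) dt + ∫(-2/(t**2 + 1)) dt + ∫(-3*exp(-2*t)) dt.
Step 4. Evaluate the standard form [assuming t > -1]: now -4*log(t) - 5*log(t + 1) + ∫(-8*t/(5*((t**2 + 3)**2 + 4))) dt + ∫(5/(t + 5)) dt + ∫(-2/(t**2 + 1)) dt + ∫(-3*exp(-2*t)) dt.
Step 5. Evaluate the standard form [assuming t > -5]: now -4*log(t) - 5*log(t + 1) + 5*log(t + 5) + ∫(-8*t/(5*((t**2 + 3)**2 + 4))) dt + ∫(-2/(t**2 + 1)) dt + ∫(-3*exp(-2*t)) dt.
Step 6. Evaluate the standard form: now -4*log(t) - 5*log(t + 1) + 5*log(t + 5) - 2*atan(t) + ∫(-8*t/(5*((t**2 + 3)**2 + 4))) dt + ∫(-3*exp(-2*t)) dt.
Step 7. Substitute u = t**2 + 3, turning ∫(-8*t/(5*((t**2 + 3)**2 + 4))) dt into ∫(-4/(5*(u**2 + 4))) du: now -4*log(t) - 5*log(t + 1) + 5*log(t + 5) - 2*atan(t) + ∫(-4/(5*(u**2 + 4))) du + ∫(-3*exp(-2*t)) dt.
Step 8. Evaluate the standard form: now -4*log(t) - 5*log(t + 1) + 5*log(t + 5) - 2*atan(t) - 2*atan(u/2)/5 + ∫(-3*exp(-2*t)) dt.
Step 9. Substitute back u = t**2 + 3: now -4*log(t) - 5*log(t + 1) + 5*log(t + 5) - 2*atan(t) - 2*atan(t**2/2 + 3/2)/5 + ∫(-3*exp(-2*t)) dt.
Step 10. Evaluate the standard form: now -4*log(t) - 5*log(t + 1) + 5*log(t + 5) - 2*atan(t) - 2*atan(t**2/2 + 3/2)/5 + 3*exp(-2*t)/2.
Answer: -4*log(t) - 5*log(t + 1) + 5*log(t + 5) - 2*atan(t) - 2*atan(t**2/2 + 3/2)/5 + 3*exp(-2*t)/2.


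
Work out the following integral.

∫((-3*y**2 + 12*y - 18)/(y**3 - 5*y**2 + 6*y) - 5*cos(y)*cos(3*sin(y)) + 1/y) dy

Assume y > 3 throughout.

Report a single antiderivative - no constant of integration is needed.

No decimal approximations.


Answer: -2*log(y) - 3*log(y - 3) + 3*log(y - 2) - 5*sin(3*sin(y))/3.


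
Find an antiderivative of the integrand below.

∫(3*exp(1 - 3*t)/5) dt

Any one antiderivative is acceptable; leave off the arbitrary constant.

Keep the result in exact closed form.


Answer: -exp(1 - 3*t)/5.


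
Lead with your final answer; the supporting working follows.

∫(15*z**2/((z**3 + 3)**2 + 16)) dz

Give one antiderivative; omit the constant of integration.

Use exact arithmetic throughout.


The answer is 5*atan(z**3/4 + 3/4)/4.
Step 1. Substitute u = z**3 + 3, turning ∫(15*z**2/((z**3 + 3)**2 + 16)) dz into ∫(5/(u**2 + 16)) du: now ∫(5/(u**2 + 16)) du.
Step 2. Evaluate the standard form: now 5*atan(u/4)/4.
Step 3. Substitute back u = z**3 + 3: now 5*atan(z**3/4 + 3/4)/4.
Answer: 5*atan(z**3/4 + 3/4)/4.


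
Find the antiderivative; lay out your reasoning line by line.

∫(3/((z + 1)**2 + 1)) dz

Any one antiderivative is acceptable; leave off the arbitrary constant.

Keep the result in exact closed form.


Step 1. Substitute u = z + 1, turning ∫(3/((z + 1)**2 + 1)) dz into ∫(3/(u**2 + 1)) du: now ∫(3/(u**2 + 1)) du.
Step 2. Evaluate the standard form: now 3*atan(u).
Step 3. Substitute back u = z + 1: now 3*atan(z + 1).
Answer: 3*atan(z + 1).


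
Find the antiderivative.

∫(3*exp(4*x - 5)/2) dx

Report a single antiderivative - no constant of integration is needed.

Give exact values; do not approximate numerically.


Answer: 3*exp(4*x - 5)/8.


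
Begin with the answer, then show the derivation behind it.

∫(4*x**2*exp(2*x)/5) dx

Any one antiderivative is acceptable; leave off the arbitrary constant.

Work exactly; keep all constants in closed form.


The answer is 2*x**2*exp(2*x)/5 - 2*x*exp(2*x)/5 + exp(2*x)/5.
Step 1. Integrate ∫(4*x**2*exp(2*x)/5) dx by parts with u = x**2, dv = (4*exp(2*x)/5) dx, so v = 2*exp(2*x)/5: now 2*x**2*exp(2*x)/5 + ∫(-4*x*exp(2*x)/5) dx.
Step 2. Integrate ∫(-4*x*exp(2*x)/5) dx by parts with u = x, dv = (-4*exp(2*x)/5) dx, so v = -2*exp(2*x)/5: now 2*x**2*exp(2*x)/5 - 2*x*exp(2*x)/5 + ∫(2*exp(2*x)/5) dx.
Step 3. Evaluate the standard form: now 2*x**2*exp(2*x)/5 - 2*x*exp(2*x)/5 + exp(2*x)/5.
Answer: 2*x**2*exp(2*x)/5 - 2*x*exp(2*x)/5 + exp(2*x)/5.


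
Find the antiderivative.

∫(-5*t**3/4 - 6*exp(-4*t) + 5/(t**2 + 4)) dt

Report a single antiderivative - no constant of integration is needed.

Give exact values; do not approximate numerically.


Answer: -5*t**4/16 + 5*atan(t/2)/2 + 3*exp(-4*t)/2.


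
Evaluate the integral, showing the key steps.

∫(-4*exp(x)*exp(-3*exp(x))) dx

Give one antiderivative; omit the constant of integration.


Step 1. Substitute u = exp(x), turning ∫(-4*exp(x)*exp(-3*exp(x))) dx into ∫(-4*exp(-3*u)) du: now ∫(-4*exp(-3*u)) du.
Step 2. Evaluate the standard form: now 4*exp(-3*u)/3.
Step 3. Substitute back u = exp(x): now 4*exp(-3*exp(x))/3.
Answer: 4*exp(-3*exp(x))/3.


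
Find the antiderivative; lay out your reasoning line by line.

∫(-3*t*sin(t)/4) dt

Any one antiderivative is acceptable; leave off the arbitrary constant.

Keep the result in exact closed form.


Step 1. Integrate ∫(-3*t*sin(t)/4) dt by parts with u = t, dv = (-3*sin(t)/4) dt, so v = 3*cos(t)/4: now 3*t*cos(t)/4 + ∫(-3*cos(t)/4) dt.
Step 2. Evaluate the standard form: now 3*t*cos(t)/4 - 3*sin(t)/4.
Answer: 3*t*cos(t)/4 - 3*sin(t)/4.


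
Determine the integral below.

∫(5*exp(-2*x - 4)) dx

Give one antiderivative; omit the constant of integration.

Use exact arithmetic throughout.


Answer: -5*exp(-2*x - 4)/2.


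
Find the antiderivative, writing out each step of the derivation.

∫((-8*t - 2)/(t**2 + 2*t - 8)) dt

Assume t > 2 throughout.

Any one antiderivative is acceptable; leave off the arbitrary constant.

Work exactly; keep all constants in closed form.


Step 1. Decompose ∫((-8*t - 2)/(t**2 + 2*t - 8)) dt by partial fractions, (-8*t - 2)/(t**2 + 2*t - 8) = -5/(t + 4) - 3/(t - 2): now ∫(-3/(t - 2)) dt + ∫(-5/(t + 4)) dt.
Step 2. Evaluate the standard form [assuming t > -4]: now -5*log(t + 4) + ∫(-3/(t - 2)) dt.
Step 3. Evaluate the standard form [assuming t > 2]: now -3*log(t - 2) - 5*log(t + 4).
Answer: -3*log(t - 2) - 5*log(t + 4).
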